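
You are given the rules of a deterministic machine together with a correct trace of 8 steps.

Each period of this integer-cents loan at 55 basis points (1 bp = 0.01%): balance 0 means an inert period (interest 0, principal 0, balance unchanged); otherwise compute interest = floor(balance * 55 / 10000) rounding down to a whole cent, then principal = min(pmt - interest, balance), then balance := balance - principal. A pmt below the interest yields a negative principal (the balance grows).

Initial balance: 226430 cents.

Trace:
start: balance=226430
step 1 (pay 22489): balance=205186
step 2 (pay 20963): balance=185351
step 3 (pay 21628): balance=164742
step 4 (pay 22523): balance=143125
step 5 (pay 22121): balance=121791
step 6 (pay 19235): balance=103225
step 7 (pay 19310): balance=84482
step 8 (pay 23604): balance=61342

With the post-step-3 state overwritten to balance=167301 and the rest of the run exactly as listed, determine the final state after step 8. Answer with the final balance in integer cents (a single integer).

63974

state after step 3 := balance=167301
step 4 (pay 22523): balance=145698
step 5 (pay 22121): balance=124378
step 6 (pay 19235): balance=105827
step 7 (pay 19310): balance=87099
step 8 (pay 23604): balance=63974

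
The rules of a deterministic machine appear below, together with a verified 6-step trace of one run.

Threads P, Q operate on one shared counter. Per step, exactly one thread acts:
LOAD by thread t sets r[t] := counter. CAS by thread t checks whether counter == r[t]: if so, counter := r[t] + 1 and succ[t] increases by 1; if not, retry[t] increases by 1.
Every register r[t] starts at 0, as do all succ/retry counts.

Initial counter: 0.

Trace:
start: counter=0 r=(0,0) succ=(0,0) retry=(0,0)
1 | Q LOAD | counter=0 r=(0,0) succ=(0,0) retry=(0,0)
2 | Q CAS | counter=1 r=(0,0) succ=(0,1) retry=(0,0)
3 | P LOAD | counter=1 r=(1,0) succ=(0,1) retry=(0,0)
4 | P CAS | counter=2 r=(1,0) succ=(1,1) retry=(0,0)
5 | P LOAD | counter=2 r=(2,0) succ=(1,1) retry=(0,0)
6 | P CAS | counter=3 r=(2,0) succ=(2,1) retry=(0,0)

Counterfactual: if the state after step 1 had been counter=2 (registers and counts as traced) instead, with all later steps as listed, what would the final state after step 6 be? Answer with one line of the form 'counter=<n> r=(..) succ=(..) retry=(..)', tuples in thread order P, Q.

counter=4 r=(3,0) succ=(2,0) retry=(0,1)

state after step 1 := counter=2 r=(0,0) succ=(0,0) retry=(0,0)
2 | Q CAS | counter=2 r=(0,0) succ=(0,0) retry=(0,1)
3 | P LOAD | counter=2 r=(2,0) succ=(0,0) retry=(0,1)
4 | P CAS | counter=3 r=(2,0) succ=(1,0) retry=(0,1)
5 | P LOAD | counter=3 r=(3,0) succ=(1,0) retry=(0,1)
6 | P CAS | counter=4 r=(3,0) succ=(2,0) retry=(0,1)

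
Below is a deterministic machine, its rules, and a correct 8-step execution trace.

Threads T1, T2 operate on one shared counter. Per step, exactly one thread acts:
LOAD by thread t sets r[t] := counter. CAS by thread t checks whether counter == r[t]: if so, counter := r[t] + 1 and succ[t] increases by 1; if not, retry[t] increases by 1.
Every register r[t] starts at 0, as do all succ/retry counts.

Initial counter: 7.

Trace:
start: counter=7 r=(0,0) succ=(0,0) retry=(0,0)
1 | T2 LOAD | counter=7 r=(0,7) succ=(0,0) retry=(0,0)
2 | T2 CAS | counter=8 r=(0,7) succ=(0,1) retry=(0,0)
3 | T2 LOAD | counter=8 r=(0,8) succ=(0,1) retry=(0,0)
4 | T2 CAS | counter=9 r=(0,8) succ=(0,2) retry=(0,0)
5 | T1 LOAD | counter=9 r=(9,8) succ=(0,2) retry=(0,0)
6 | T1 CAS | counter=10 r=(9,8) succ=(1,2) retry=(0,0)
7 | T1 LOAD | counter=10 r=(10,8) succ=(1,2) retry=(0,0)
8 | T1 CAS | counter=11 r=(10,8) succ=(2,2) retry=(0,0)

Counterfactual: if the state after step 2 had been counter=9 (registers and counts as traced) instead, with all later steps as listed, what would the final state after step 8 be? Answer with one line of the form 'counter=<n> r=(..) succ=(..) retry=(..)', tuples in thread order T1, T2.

state after step 2 := counter=9 r=(0,7) succ=(0,1) retry=(0,0)
3 | T2 LOAD | counter=9 r=(0,9) succ=(0,1) retry=(0,0)
4 | T2 CAS | counter=10 r=(0,9) succ=(0,2) retry=(0,0)
5 | T1 LOAD | counter=10 r=(10,9) succ=(0,2) retry=(0,0)
6 | T1 CAS | counter=11 r=(10,9) succ=(1,2) retry=(0,0)
7 | T1 LOAD | counter=11 r=(11,9) succ=(1,2) retry=(0,0)
8 | T1 CAS | counter=12 r=(11,9) succ=(2,2) retry=(0,0)

counter=12 r=(11,9) succ=(2,2) retry=(0,0)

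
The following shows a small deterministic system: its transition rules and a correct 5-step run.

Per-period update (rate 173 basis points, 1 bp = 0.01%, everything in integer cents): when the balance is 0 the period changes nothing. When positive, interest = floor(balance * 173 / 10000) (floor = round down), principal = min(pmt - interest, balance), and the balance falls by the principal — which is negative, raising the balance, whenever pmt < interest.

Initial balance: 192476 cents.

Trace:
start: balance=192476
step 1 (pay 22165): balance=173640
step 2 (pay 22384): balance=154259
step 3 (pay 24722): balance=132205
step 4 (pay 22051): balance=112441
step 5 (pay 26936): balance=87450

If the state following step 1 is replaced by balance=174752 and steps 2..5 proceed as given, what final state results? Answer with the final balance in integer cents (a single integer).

state after step 1 := balance=174752
step 2 (pay 22384): balance=155391
step 3 (pay 24722): balance=133357
step 4 (pay 22051): balance=113613
step 5 (pay 26936): balance=88642

88642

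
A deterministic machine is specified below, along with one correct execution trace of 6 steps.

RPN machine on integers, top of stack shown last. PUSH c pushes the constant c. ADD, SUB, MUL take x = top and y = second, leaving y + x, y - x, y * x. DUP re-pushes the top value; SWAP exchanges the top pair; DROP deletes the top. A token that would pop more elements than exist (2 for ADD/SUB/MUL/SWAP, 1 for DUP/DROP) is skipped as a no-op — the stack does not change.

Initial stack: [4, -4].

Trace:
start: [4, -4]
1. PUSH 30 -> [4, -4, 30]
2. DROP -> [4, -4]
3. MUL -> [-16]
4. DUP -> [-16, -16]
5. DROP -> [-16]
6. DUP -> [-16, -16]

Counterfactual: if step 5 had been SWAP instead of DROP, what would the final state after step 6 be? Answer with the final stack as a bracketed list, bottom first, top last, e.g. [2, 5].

[-16, -16, -16]

(re-executing from step 5 with the substitution; state before step 5: [-16, -16])
5. SWAP -> [-16, -16]
6. DUP -> [-16, -16, -16]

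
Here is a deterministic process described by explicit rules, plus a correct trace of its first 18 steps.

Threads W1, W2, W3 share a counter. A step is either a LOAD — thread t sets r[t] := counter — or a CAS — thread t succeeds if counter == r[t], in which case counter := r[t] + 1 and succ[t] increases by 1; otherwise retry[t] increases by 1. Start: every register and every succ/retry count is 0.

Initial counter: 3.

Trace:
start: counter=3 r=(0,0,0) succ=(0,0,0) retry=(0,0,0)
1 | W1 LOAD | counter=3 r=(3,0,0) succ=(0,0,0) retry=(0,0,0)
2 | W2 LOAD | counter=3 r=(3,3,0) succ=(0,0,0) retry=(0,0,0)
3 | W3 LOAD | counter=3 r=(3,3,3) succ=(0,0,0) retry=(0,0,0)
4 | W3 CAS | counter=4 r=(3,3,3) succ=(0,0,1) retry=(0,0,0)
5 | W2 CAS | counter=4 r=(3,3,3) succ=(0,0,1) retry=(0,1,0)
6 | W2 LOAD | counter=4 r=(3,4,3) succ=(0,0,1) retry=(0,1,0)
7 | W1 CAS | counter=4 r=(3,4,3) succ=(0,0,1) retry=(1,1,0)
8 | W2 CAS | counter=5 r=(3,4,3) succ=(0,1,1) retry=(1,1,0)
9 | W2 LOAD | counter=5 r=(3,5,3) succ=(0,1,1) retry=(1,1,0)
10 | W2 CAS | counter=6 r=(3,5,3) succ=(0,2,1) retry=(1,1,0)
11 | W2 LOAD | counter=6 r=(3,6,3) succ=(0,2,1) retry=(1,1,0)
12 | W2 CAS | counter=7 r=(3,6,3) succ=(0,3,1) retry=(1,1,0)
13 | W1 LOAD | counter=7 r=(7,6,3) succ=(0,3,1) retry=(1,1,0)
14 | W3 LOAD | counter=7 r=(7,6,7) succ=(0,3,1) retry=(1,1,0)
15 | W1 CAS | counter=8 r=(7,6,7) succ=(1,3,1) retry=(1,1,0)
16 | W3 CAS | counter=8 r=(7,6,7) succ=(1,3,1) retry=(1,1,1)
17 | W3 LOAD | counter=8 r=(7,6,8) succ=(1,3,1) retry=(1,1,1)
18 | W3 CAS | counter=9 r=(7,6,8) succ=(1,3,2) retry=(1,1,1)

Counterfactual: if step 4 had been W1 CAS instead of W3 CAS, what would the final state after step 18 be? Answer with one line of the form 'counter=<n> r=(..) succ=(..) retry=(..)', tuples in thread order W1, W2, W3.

(re-executing from step 4 with the substitution; state before step 4: counter=3 r=(3,3,3) succ=(0,0,0) retry=(0,0,0))
4 | W1 CAS | counter=4 r=(3,3,3) succ=(1,0,0) retry=(0,0,0)
5 | W2 CAS | counter=4 r=(3,3,3) succ=(1,0,0) retry=(0,1,0)
6 | W2 LOAD | counter=4 r=(3,4,3) succ=(1,0,0) retry=(0,1,0)
7 | W1 CAS | counter=4 r=(3,4,3) succ=(1,0,0) retry=(1,1,0)
8 | W2 CAS | counter=5 r=(3,4,3) succ=(1,1,0) retry=(1,1,0)
9 | W2 LOAD | counter=5 r=(3,5,3) succ=(1,1,0) retry=(1,1,0)
10 | W2 CAS | counter=6 r=(3,5,3) succ=(1,2,0) retry=(1,1,0)
11 | W2 LOAD | counter=6 r=(3,6,3) succ=(1,2,0) retry=(1,1,0)
12 | W2 CAS | counter=7 r=(3,6,3) succ=(1,3,0) retry=(1,1,0)
13 | W1 LOAD | counter=7 r=(7,6,3) succ=(1,3,0) retry=(1,1,0)
14 | W3 LOAD | counter=7 r=(7,6,7) succ=(1,3,0) retry=(1,1,0)
15 | W1 CAS | counter=8 r=(7,6,7) succ=(2,3,0) retry=(1,1,0)
16 | W3 CAS | counter=8 r=(7,6,7) succ=(2,3,0) retry=(1,1,1)
17 | W3 LOAD | counter=8 r=(7,6,8) succ=(2,3,0) retry=(1,1,1)
18 | W3 CAS | counter=9 r=(7,6,8) succ=(2,3,1) retry=(1,1,1)

counter=9 r=(7,6,8) succ=(2,3,1) retry=(1,1,1)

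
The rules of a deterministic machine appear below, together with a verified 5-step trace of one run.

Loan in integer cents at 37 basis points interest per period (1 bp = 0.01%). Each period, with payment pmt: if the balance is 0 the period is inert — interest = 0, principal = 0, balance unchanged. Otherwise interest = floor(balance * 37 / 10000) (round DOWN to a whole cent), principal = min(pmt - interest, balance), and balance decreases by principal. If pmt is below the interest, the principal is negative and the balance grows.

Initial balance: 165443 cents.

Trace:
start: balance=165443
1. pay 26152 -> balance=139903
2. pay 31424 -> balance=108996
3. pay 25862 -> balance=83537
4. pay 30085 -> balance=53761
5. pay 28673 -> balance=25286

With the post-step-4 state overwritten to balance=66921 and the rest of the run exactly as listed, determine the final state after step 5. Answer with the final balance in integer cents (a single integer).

state after step 4 := balance=66921
5. pay 28673 -> balance=38495

38495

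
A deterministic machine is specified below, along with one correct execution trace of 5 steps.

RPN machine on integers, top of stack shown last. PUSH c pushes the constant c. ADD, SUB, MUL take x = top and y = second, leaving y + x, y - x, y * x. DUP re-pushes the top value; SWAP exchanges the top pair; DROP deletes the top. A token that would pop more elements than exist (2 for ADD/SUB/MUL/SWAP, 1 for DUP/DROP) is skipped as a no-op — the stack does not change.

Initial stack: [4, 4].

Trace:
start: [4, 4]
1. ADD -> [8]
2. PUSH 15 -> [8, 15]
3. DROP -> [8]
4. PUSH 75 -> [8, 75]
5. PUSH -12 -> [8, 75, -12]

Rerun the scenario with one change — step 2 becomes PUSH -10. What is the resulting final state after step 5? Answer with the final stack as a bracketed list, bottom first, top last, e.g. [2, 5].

[8, 75, -12]

(re-executing from step 2 with the substitution; state before step 2: [8])
2. PUSH -10 -> [8, -10]
3. DROP -> [8]
4. PUSH 75 -> [8, 75]
5. PUSH -12 -> [8, 75, -12]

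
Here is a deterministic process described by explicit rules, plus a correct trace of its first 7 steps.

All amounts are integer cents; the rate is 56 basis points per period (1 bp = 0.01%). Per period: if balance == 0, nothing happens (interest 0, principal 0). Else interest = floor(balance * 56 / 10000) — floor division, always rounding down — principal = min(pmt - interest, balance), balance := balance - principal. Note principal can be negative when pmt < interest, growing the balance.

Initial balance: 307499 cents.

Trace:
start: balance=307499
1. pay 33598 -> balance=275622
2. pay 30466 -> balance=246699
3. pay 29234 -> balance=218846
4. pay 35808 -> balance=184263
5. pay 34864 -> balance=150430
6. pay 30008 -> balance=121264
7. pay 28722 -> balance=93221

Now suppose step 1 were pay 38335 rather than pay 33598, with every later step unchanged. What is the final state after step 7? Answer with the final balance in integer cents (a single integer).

88321

(re-executing from step 1 with the substitution; state before step 1: balance=307499)
1. pay 38335 -> balance=270885
2. pay 30466 -> balance=241935
3. pay 29234 -> balance=214055
4. pay 35808 -> balance=179445
5. pay 34864 -> balance=145585
6. pay 30008 -> balance=116392
7. pay 28722 -> balance=88321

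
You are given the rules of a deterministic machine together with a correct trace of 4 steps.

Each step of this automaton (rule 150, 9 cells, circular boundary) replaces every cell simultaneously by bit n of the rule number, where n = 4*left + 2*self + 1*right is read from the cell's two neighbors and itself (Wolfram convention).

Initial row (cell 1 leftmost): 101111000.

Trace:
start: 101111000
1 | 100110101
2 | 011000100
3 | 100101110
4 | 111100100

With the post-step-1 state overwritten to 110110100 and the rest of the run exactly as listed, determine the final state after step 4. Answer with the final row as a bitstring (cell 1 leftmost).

110011010

state after step 1 := 110110100
2 | 000000111
3 | 100001010
4 | 110011010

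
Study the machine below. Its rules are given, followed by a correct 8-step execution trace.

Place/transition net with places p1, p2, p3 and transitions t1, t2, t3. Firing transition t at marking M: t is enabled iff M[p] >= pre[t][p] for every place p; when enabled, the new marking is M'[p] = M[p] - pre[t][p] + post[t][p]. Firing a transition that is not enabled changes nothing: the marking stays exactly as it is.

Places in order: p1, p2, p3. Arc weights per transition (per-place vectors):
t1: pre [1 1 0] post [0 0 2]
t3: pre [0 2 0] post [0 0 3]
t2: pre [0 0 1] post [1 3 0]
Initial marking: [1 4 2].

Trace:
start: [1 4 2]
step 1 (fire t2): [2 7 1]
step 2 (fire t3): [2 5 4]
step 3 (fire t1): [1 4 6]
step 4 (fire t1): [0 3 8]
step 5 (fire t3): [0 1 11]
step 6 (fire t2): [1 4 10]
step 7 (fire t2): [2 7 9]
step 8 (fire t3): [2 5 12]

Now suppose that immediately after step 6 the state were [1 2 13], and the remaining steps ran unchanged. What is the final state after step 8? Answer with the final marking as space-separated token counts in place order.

2 3 15

state after step 6 := [1 2 13]
step 7 (fire t2): [2 5 12]
step 8 (fire t3): [2 3 15]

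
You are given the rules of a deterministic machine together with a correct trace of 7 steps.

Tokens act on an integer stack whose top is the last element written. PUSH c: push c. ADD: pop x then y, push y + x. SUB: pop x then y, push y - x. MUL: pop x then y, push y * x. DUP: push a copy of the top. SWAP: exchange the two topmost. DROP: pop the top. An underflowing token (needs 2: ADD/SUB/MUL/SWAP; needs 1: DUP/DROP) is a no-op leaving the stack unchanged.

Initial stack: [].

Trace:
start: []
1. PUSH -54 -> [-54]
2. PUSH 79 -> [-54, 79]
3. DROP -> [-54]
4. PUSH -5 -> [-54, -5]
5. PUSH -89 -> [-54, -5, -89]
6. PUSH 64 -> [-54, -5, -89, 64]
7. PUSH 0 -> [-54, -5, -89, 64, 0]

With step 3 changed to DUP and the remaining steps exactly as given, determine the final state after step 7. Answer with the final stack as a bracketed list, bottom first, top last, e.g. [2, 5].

(re-executing from step 3 with the substitution; state before step 3: [-54, 79])
3. DUP -> [-54, 79, 79]
4. PUSH -5 -> [-54, 79, 79, -5]
5. PUSH -89 -> [-54, 79, 79, -5, -89]
6. PUSH 64 -> [-54, 79, 79, -5, -89, 64]
7. PUSH 0 -> [-54, 79, 79, -5, -89, 64, 0]

[-54, 79, 79, -5, -89, 64, 0]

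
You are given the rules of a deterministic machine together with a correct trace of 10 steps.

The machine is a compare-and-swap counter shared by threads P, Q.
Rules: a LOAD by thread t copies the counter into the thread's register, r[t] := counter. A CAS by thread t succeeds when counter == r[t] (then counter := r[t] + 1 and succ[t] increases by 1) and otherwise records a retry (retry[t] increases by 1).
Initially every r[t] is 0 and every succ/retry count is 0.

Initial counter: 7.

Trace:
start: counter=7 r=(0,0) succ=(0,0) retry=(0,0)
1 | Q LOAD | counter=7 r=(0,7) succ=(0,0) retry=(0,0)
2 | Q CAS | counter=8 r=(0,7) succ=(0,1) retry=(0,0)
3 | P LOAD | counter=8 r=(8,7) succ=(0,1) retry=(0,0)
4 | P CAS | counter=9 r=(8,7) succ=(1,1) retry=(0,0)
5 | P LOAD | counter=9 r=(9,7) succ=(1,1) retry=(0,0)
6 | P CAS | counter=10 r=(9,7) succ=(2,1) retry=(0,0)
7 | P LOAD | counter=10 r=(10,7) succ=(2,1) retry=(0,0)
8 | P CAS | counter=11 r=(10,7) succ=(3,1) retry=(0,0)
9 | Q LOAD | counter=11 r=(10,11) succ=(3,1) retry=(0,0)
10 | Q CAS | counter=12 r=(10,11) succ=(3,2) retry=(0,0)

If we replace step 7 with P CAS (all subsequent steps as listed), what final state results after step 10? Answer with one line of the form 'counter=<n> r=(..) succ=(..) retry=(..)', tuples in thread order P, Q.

(re-executing from step 7 with the substitution; state before step 7: counter=10 r=(9,7) succ=(2,1) retry=(0,0))
7 | P CAS | counter=10 r=(9,7) succ=(2,1) retry=(1,0)
8 | P CAS | counter=10 r=(9,7) succ=(2,1) retry=(2,0)
9 | Q LOAD | counter=10 r=(9,10) succ=(2,1) retry=(2,0)
10 | Q CAS | counter=11 r=(9,10) succ=(2,2) retry=(2,0)

counter=11 r=(9,10) succ=(2,2) retry=(2,0)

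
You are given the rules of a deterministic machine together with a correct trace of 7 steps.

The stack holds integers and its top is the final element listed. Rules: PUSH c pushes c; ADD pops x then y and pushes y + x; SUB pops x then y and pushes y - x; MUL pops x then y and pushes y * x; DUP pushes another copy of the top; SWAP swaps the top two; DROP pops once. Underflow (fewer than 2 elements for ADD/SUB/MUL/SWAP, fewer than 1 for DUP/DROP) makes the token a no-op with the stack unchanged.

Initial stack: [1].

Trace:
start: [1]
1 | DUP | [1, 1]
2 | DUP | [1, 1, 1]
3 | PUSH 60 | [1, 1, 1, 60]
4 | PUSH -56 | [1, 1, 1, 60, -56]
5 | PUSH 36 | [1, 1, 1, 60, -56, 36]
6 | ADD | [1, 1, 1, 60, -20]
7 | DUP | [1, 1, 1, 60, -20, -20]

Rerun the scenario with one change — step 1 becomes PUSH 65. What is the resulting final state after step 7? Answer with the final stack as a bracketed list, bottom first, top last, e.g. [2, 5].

(re-executing from step 1 with the substitution; state before step 1: [1])
1 | PUSH 65 | [1, 65]
2 | DUP | [1, 65, 65]
3 | PUSH 60 | [1, 65, 65, 60]
4 | PUSH -56 | [1, 65, 65, 60, -56]
5 | PUSH 36 | [1, 65, 65, 60, -56, 36]
6 | ADD | [1, 65, 65, 60, -20]
7 | DUP | [1, 65, 65, 60, -20, -20]

[1, 65, 65, 60, -20, -20]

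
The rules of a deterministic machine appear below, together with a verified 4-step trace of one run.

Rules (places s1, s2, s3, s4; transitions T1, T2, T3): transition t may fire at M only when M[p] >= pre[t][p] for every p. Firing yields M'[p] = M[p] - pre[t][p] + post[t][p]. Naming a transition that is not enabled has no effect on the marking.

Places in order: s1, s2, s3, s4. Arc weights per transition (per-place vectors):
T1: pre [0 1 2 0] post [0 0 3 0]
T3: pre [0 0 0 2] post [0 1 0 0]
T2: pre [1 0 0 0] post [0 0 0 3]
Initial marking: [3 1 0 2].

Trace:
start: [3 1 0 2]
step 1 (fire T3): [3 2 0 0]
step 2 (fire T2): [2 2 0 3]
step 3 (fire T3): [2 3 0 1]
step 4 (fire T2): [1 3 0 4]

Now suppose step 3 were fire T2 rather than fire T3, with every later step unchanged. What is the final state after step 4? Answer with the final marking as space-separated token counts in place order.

0 2 0 9

(re-executing from step 3 with the substitution; state before step 3: [2 2 0 3])
step 3 (fire T2): [1 2 0 6]
step 4 (fire T2): [0 2 0 9]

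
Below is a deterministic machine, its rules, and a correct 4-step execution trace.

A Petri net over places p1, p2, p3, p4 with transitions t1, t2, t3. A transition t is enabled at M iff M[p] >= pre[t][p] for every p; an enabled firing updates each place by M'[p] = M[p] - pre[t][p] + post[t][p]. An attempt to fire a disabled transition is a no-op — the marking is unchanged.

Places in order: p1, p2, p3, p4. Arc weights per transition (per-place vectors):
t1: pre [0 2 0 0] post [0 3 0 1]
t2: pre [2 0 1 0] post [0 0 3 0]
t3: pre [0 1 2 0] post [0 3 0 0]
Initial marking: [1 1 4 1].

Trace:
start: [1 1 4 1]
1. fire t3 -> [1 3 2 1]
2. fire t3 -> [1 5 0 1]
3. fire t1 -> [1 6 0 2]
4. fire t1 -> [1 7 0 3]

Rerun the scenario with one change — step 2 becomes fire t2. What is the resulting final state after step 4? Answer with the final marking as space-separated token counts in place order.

(re-executing from step 2 with the substitution; state before step 2: [1 3 2 1])
2. fire t2 -> [1 3 2 1]
3. fire t1 -> [1 4 2 2]
4. fire t1 -> [1 5 2 3]

1 5 2 3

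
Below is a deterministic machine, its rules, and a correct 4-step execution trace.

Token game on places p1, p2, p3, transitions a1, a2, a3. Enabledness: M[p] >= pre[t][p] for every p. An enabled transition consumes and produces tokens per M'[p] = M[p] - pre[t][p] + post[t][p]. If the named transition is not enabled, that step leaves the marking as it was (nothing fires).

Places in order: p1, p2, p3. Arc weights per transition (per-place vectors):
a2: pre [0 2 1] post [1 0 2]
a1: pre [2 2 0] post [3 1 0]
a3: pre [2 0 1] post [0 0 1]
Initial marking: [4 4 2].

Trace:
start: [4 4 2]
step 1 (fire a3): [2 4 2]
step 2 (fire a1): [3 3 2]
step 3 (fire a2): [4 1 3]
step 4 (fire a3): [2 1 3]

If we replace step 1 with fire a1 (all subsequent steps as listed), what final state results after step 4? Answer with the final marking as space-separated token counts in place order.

(re-executing from step 1 with the substitution; state before step 1: [4 4 2])
step 1 (fire a1): [5 3 2]
step 2 (fire a1): [6 2 2]
step 3 (fire a2): [7 0 3]
step 4 (fire a3): [5 0 3]

5 0 3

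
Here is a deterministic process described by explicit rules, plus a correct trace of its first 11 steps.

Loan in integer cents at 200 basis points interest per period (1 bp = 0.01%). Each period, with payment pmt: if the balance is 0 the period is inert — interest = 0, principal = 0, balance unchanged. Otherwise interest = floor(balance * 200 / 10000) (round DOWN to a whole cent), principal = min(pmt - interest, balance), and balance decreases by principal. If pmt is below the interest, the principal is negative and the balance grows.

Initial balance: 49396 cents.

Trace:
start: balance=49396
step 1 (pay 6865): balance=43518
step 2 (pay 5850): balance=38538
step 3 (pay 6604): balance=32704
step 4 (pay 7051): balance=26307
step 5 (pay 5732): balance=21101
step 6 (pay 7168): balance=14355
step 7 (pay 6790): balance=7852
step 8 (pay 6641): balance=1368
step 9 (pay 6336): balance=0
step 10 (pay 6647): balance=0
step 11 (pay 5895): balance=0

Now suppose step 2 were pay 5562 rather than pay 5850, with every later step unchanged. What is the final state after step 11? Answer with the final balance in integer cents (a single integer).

(re-executing from step 2 with the substitution; state before step 2: balance=43518)
step 2 (pay 5562): balance=38826
step 3 (pay 6604): balance=32998
step 4 (pay 7051): balance=26606
step 5 (pay 5732): balance=21406
step 6 (pay 7168): balance=14666
step 7 (pay 6790): balance=8169
step 8 (pay 6641): balance=1691
step 9 (pay 6336): balance=0
step 10 (pay 6647): balance=0
step 11 (pay 5895): balance=0

0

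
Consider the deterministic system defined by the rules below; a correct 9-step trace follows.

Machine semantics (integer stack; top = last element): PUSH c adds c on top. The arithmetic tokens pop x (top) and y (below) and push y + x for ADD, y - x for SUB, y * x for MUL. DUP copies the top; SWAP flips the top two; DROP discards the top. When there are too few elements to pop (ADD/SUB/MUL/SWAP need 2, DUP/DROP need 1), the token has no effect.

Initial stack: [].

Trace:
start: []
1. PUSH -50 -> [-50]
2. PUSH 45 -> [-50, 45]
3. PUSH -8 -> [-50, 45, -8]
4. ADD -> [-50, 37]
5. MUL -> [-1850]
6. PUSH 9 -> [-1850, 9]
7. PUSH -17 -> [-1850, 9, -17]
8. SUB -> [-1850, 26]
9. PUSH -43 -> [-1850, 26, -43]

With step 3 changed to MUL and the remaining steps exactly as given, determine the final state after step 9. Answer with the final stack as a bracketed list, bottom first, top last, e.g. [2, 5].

(re-executing from step 3 with the substitution; state before step 3: [-50, 45])
3. MUL -> [-2250]
4. ADD -> [-2250]
5. MUL -> [-2250]
6. PUSH 9 -> [-2250, 9]
7. PUSH -17 -> [-2250, 9, -17]
8. SUB -> [-2250, 26]
9. PUSH -43 -> [-2250, 26, -43]

[-2250, 26, -43]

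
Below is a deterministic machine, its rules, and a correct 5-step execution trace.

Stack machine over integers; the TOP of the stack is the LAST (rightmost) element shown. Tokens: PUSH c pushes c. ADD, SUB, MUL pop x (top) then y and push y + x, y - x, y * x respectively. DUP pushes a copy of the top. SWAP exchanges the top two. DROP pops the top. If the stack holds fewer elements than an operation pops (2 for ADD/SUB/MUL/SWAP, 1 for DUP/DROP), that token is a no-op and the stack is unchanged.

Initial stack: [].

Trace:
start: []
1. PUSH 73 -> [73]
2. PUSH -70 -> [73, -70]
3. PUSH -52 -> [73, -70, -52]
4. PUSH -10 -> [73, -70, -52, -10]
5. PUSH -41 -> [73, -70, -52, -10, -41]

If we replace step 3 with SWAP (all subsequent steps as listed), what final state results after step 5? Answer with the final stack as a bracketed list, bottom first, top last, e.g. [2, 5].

(re-executing from step 3 with the substitution; state before step 3: [73, -70])
3. SWAP -> [-70, 73]
4. PUSH -10 -> [-70, 73, -10]
5. PUSH -41 -> [-70, 73, -10, -41]

[-70, 73, -10, -41]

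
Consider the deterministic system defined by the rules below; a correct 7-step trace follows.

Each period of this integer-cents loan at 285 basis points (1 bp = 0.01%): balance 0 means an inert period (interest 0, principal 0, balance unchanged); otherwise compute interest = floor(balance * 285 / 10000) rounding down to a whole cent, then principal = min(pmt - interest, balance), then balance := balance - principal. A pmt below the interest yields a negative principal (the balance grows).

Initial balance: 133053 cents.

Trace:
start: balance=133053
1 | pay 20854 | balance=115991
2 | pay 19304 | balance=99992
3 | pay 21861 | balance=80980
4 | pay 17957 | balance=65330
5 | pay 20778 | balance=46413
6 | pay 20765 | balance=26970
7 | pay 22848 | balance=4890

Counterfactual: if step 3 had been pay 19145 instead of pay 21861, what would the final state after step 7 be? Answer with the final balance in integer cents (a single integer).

7930

(re-executing from step 3 with the substitution; state before step 3: balance=99992)
3 | pay 19145 | balance=83696
4 | pay 17957 | balance=68124
5 | pay 20778 | balance=49287
6 | pay 20765 | balance=29926
7 | pay 22848 | balance=7930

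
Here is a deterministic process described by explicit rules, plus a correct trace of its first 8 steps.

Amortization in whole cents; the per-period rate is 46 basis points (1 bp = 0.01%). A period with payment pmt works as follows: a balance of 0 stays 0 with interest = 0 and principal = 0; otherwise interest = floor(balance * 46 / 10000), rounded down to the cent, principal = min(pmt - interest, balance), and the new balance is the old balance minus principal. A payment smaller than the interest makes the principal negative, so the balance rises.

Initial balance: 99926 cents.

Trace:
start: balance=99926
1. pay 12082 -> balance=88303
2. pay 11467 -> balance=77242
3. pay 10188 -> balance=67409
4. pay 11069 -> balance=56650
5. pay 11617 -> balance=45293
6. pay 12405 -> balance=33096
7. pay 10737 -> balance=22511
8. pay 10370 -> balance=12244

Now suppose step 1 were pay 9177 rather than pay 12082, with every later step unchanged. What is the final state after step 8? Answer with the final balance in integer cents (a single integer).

(re-executing from step 1 with the substitution; state before step 1: balance=99926)
1. pay 9177 -> balance=91208
2. pay 11467 -> balance=80160
3. pay 10188 -> balance=70340
4. pay 11069 -> balance=59594
5. pay 11617 -> balance=48251
6. pay 12405 -> balance=36067
7. pay 10737 -> balance=25495
8. pay 10370 -> balance=15242

15242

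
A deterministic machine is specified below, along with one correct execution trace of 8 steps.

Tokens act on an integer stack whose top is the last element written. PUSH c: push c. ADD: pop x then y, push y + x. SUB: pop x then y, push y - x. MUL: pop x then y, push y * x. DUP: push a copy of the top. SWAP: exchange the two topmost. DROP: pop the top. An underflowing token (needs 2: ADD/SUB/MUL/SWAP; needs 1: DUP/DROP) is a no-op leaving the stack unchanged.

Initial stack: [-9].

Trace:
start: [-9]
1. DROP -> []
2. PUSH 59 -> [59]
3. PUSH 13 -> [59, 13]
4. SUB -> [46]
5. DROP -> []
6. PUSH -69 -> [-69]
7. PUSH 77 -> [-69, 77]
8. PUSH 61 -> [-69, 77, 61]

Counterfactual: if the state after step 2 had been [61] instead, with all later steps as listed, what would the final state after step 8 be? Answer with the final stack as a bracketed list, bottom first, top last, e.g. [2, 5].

state after step 2 := [61]
3. PUSH 13 -> [61, 13]
4. SUB -> [48]
5. DROP -> []
6. PUSH -69 -> [-69]
7. PUSH 77 -> [-69, 77]
8. PUSH 61 -> [-69, 77, 61]

[-69, 77, 61]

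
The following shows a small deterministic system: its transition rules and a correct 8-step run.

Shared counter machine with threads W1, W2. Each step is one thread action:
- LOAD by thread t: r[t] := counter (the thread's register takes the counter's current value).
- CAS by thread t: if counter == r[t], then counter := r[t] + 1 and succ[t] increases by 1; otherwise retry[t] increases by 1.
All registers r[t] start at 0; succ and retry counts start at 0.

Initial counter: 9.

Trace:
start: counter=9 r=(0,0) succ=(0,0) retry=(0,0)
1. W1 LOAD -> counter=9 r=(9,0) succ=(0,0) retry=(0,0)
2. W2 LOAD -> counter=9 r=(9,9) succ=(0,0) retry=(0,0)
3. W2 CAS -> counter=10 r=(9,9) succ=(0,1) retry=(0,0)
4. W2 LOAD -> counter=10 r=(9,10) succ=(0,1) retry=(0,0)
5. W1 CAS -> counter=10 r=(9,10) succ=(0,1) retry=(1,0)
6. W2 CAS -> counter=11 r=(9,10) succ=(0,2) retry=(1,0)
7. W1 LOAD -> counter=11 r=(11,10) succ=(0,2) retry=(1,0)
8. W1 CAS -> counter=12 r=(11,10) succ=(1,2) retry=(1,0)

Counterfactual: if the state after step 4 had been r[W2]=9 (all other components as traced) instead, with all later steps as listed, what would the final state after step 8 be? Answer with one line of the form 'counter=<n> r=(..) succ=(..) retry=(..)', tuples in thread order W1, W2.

state after step 4 := counter=10 r=(9,9) succ=(0,1) retry=(0,0)
5. W1 CAS -> counter=10 r=(9,9) succ=(0,1) retry=(1,0)
6. W2 CAS -> counter=10 r=(9,9) succ=(0,1) retry=(1,1)
7. W1 LOAD -> counter=10 r=(10,9) succ=(0,1) retry=(1,1)
8. W1 CAS -> counter=11 r=(10,9) succ=(1,1) retry=(1,1)

counter=11 r=(10,9) succ=(1,1) retry=(1,1)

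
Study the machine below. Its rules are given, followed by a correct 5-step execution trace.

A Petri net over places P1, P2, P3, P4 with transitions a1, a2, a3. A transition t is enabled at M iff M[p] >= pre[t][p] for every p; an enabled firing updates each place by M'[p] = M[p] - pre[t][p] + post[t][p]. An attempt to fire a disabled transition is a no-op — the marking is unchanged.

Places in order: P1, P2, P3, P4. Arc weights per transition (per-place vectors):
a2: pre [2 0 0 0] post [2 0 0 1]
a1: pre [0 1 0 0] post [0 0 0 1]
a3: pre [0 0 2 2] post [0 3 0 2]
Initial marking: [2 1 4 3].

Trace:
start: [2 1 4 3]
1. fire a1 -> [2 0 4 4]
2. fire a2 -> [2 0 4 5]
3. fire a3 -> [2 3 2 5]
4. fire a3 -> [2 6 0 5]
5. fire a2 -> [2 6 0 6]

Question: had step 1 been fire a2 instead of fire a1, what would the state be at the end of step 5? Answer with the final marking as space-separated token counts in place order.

2 7 0 6

(re-executing from step 1 with the substitution; state before step 1: [2 1 4 3])
1. fire a2 -> [2 1 4 4]
2. fire a2 -> [2 1 4 5]
3. fire a3 -> [2 4 2 5]
4. fire a3 -> [2 7 0 5]
5. fire a2 -> [2 7 0 6]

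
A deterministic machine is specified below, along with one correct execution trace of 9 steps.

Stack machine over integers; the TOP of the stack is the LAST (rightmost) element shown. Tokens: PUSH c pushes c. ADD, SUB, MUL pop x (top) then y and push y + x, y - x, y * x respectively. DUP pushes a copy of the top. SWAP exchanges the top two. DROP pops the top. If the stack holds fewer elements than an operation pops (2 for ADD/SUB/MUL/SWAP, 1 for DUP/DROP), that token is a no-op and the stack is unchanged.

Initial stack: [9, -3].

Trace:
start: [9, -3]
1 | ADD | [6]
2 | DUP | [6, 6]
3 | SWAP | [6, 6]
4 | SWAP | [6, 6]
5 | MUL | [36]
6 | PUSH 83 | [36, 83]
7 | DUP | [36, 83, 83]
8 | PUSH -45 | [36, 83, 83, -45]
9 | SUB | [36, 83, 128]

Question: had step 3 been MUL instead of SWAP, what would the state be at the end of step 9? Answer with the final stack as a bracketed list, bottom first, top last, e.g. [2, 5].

(re-executing from step 3 with the substitution; state before step 3: [6, 6])
3 | MUL | [36]
4 | SWAP | [36]
5 | MUL | [36]
6 | PUSH 83 | [36, 83]
7 | DUP | [36, 83, 83]
8 | PUSH -45 | [36, 83, 83, -45]
9 | SUB | [36, 83, 128]

[36, 83, 128]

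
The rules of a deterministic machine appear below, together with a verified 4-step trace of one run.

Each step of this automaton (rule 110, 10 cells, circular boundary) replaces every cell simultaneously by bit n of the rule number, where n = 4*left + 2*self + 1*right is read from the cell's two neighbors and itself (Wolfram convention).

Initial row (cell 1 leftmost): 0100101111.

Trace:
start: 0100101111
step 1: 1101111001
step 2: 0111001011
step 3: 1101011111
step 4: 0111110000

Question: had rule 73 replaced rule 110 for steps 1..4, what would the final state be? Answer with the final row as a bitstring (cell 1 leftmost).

0000001001

(re-executing steps 1..4 under rule 73; state before step 1: 0100101111)
step 1: 0000001001
step 2: 0111100000
step 3: 0100101111
step 4: 0000001001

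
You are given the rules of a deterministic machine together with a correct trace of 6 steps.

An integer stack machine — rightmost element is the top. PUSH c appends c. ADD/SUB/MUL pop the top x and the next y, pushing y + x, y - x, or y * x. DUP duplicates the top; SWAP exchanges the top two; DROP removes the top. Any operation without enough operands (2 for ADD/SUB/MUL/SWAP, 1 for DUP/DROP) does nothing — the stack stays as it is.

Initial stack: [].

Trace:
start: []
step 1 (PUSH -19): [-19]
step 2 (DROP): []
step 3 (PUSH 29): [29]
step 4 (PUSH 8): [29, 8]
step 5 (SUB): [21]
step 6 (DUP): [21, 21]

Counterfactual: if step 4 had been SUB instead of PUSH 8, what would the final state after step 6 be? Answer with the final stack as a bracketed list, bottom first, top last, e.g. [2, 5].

(re-executing from step 4 with the substitution; state before step 4: [29])
step 4 (SUB): [29]
step 5 (SUB): [29]
step 6 (DUP): [29, 29]

[29, 29]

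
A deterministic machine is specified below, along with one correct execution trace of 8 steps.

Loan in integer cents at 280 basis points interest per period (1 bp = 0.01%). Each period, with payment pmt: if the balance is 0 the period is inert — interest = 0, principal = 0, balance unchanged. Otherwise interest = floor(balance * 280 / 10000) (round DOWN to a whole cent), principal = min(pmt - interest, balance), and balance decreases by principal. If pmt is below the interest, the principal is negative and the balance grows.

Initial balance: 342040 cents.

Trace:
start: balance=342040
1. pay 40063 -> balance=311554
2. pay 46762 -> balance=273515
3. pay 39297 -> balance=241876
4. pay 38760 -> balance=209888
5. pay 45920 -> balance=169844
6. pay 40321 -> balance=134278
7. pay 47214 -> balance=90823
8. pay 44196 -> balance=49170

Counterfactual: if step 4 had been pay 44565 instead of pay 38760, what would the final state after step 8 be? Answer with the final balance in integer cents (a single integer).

42688

(re-executing from step 4 with the substitution; state before step 4: balance=241876)
4. pay 44565 -> balance=204083
5. pay 45920 -> balance=163877
6. pay 40321 -> balance=128144
7. pay 47214 -> balance=84518
8. pay 44196 -> balance=42688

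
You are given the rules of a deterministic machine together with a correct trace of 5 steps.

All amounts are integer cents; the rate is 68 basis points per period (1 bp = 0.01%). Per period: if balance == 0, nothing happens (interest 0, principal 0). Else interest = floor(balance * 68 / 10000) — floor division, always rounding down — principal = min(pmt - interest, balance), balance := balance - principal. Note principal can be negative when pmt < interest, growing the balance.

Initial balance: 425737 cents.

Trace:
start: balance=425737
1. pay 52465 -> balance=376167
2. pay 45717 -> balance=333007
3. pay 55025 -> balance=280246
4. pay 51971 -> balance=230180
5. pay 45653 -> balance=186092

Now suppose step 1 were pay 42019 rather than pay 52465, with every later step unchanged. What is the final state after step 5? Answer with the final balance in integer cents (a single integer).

196824

(re-executing from step 1 with the substitution; state before step 1: balance=425737)
1. pay 42019 -> balance=386613
2. pay 45717 -> balance=343524
3. pay 55025 -> balance=290834
4. pay 51971 -> balance=240840
5. pay 45653 -> balance=196824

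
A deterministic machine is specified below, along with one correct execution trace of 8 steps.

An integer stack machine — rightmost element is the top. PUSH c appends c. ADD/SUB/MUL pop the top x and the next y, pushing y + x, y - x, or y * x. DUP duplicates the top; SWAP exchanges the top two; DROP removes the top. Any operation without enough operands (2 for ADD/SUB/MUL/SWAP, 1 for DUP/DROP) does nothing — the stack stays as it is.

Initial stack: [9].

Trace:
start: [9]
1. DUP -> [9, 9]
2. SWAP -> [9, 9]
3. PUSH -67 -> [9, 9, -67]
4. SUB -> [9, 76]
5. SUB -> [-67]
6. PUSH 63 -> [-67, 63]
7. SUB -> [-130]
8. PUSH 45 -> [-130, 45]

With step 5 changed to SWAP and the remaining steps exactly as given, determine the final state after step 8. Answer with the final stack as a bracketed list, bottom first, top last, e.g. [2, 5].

(re-executing from step 5 with the substitution; state before step 5: [9, 76])
5. SWAP -> [76, 9]
6. PUSH 63 -> [76, 9, 63]
7. SUB -> [76, -54]
8. PUSH 45 -> [76, -54, 45]

[76, -54, 45]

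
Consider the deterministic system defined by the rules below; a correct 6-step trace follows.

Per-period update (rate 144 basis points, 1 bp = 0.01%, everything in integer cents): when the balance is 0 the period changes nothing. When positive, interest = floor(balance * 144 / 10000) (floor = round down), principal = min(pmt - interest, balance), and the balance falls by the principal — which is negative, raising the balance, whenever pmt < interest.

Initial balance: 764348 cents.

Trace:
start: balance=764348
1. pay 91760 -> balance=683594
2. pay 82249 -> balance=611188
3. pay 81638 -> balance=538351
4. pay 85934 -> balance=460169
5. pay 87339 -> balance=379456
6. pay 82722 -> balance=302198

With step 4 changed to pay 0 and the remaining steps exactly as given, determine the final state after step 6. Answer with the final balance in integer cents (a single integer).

(re-executing from step 4 with the substitution; state before step 4: balance=538351)
4. pay 0 -> balance=546103
5. pay 87339 -> balance=466627
6. pay 82722 -> balance=390624

390624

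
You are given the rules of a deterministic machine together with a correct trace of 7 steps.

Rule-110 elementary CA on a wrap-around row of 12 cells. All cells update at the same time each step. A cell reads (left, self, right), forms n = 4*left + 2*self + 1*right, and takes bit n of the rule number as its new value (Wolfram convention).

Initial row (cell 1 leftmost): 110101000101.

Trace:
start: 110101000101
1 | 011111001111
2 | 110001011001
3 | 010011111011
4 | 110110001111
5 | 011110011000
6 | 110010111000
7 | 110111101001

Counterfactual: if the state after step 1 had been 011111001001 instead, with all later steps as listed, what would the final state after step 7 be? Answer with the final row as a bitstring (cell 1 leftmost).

state after step 1 := 011111001001
2 | 110001011011
3 | 010011111110
4 | 110110000010
5 | 111110000111
6 | 000010001100
7 | 000110011100

000110011100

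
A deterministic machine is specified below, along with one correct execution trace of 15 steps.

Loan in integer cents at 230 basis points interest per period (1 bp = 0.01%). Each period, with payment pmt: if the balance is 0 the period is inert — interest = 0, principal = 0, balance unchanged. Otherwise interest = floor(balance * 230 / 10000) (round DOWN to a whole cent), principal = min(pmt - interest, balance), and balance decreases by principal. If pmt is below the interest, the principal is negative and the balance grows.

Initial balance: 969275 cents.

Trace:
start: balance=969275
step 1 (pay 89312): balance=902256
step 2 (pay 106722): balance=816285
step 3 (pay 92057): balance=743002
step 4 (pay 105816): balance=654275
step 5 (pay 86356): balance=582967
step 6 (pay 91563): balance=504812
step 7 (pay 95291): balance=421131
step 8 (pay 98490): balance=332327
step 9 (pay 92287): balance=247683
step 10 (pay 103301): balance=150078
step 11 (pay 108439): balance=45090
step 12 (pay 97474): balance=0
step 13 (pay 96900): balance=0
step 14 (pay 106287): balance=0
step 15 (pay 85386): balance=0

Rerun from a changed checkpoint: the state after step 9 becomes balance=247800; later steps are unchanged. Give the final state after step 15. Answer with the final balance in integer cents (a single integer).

state after step 9 := balance=247800
step 10 (pay 103301): balance=150198
step 11 (pay 108439): balance=45213
step 12 (pay 97474): balance=0
step 13 (pay 96900): balance=0
step 14 (pay 106287): balance=0
step 15 (pay 85386): balance=0

0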